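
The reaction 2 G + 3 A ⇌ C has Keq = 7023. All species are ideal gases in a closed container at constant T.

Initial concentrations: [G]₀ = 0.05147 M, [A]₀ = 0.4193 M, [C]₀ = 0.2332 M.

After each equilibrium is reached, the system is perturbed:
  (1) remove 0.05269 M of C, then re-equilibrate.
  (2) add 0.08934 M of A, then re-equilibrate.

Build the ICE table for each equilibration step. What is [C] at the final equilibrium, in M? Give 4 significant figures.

Q₀ = 1194 vs Keq = 7023 ⇒ Q<K, forward
Step 1:
                    G           A           C
  init        0.05147      0.4193      0.2332
  Δ          -0.02619    -0.03929      0.0131
  eq          0.02528        0.38      0.2463
  solve Keq expr → x = 0.0131; check Q = 7023
Then remove 0.05269 M of C.
Step 2:
                    G           A           C
  init        0.02528        0.38      0.1936
  Δ         -0.002463   -0.003695    0.001232
  eq          0.02282      0.3763      0.1948
  solve Keq expr → x = 0.001232; check Q = 7023
Then add 0.08934 M of A.
Step 3:
                    G           A           C
  init        0.02282      0.4657      0.1948
  Δ         -0.005654   -0.008481    0.002827
  eq          0.01716      0.4572      0.1977
  solve Keq expr → x = 0.002827; check Q = 7023

[C]_eq = 0.1977 M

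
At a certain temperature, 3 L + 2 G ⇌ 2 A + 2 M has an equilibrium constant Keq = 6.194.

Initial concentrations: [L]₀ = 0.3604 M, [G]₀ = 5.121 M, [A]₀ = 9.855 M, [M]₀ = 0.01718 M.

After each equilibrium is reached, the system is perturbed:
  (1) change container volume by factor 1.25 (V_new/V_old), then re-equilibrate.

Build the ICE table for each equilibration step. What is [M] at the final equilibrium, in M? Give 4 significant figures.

[M]_eq = 0.09054 M

Q₀ = 0.02335 vs Keq = 6.194 ⇒ Q<K, forward
Step 1:
                    L           G           A           M
  Initial      0.3604       5.121       9.855     0.01718
  Change      -0.1526     -0.1017      0.1017      0.1017
  Equil        0.2078       5.019       9.957      0.1189
  solve Keq expr → x = 0.05085; check Q = 6.194
Then change container volume by factor 1.25 (V_new/V_old).
Step 2:
                    L           G           A           M
  Initial      0.1663       4.015       7.965     0.09511
  Change     0.006856    0.004571   -0.004571   -0.004571
  Equil        0.1731        4.02       7.961     0.09054
  solve Keq expr → x = -0.002285; check Q = 6.194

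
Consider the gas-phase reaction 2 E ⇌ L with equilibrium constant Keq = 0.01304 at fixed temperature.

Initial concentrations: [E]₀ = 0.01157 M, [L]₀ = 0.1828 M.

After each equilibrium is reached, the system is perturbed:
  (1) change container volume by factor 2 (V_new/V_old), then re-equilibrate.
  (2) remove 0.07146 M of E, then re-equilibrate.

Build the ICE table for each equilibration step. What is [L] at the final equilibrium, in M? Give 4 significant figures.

Q₀ = 1366 vs Keq = 0.01304 ⇒ Q>K, reverse
Step 1:
                  E         L
  I         0.01157    0.1828
  C           0.362    -0.181
  E          0.3735  0.001819
  solve Keq expr → x = -0.181; check Q = 0.01304
Then change container volume by factor 2 (V_new/V_old).
Step 2:
                  E         L
  I          0.1868 9.0971e-04
  C       9.0091e-04 -4.5045e-04
  E          0.1877 4.5925e-04
  solve Keq expr → x = -4.5045e-04; check Q = 0.01304
Then remove 0.07146 M of E.
Step 3:
                  E         L
  I          0.1162 4.5925e-04
  C       5.6290e-04 -2.8145e-04
  E          0.1168 1.7780e-04
  solve Keq expr → x = -2.8145e-04; check Q = 0.01304

[L]_eq = 1.7780e-04 M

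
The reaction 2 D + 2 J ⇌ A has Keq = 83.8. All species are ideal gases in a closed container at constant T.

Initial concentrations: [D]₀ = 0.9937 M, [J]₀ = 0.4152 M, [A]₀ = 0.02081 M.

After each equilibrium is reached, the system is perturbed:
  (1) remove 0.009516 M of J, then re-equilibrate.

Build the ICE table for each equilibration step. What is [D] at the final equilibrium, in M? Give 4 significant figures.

[D]_eq = 0.6598 M

Q₀ = 0.1222 vs Keq = 83.8 ⇒ Q<K, forward
Step 1:
                    D           J           A
  init         0.9937      0.4152     0.02081
  Δ           -0.3418     -0.3418      0.1709
  eq           0.6519     0.07338      0.1917
  solve Keq expr → x = 0.1709; check Q = 83.8
Then remove 0.009516 M of J.
Step 2:
                    D           J           A
  init         0.6519     0.06386      0.1917
  Δ          0.007889    0.007889   -0.003944
  eq           0.6598     0.07175      0.1878
  solve Keq expr → x = -0.003944; check Q = 83.8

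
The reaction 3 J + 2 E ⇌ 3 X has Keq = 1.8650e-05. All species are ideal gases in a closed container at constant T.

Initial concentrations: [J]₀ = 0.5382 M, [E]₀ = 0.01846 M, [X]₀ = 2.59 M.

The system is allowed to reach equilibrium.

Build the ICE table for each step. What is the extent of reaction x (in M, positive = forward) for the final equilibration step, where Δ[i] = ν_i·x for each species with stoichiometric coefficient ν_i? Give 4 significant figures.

x = -0.8258 M

Q₀ = 3.2704e+05 vs Keq = 1.8650e-05 ⇒ Q>K, reverse
Step 1:
                   J          E          X
  Initial     0.5382    0.01846       2.59
  Change       2.477      1.652     -2.477
  Equil        3.016       1.67     0.1126
  solve Keq expr → x = -0.8258; check Q = 1.8650e-05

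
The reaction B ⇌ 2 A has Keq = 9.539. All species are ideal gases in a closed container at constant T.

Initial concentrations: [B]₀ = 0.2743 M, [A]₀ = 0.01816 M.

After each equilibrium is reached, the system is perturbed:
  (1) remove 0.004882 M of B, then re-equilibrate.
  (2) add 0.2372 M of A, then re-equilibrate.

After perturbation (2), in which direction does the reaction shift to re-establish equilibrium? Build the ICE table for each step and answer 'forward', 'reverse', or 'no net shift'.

Direction: reverse

Q₀ = 0.001202 vs Keq = 9.539 ⇒ Q<K, forward
Step 1:
                   B          A
  init        0.2743    0.01816
  Δ          -0.2468     0.4937
  eq         0.02746     0.5118
  solve Keq expr → x = 0.2468; check Q = 9.539
Then remove 0.004882 M of B.
Step 2:
                   B          A
  init       0.02258     0.5118
  Δ         0.004025   -0.00805
  eq         0.02661     0.5038
  solve Keq expr → x = -0.004025; check Q = 9.539
Then add 0.2372 M of A.
Step 3:
                   B          A
  init       0.02661      0.741
  Δ           0.0238   -0.04759
  eq          0.0504     0.6934
  solve Keq expr → x = -0.0238; check Q = 9.539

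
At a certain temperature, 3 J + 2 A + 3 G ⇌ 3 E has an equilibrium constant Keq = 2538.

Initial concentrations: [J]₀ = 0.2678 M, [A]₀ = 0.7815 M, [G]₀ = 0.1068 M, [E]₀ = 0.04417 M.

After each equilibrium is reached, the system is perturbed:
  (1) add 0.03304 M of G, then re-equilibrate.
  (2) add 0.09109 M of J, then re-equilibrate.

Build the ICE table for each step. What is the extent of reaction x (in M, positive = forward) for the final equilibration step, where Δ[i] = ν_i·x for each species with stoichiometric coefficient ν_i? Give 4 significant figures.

Q₀ = 6.031 vs Keq = 2538 ⇒ Q<K, forward
Step 1:
                    J           A           G           E
  init         0.2678      0.7815      0.1068     0.04417
  Δ          -0.06116    -0.04077    -0.06116     0.06116
  eq           0.2066      0.7407     0.04564      0.1053
  solve Keq expr → x = 0.02039; check Q = 2538
Then add 0.03304 M of G.
Step 2:
                    J           A           G           E
  init         0.2066      0.7407     0.07868      0.1053
  Δ          -0.01882    -0.01255    -0.01882     0.01882
  eq           0.1878      0.7282     0.05987      0.1241
  solve Keq expr → x = 0.006273; check Q = 2538
Then add 0.09109 M of J.
Step 3:
                    J           A           G           E
  init         0.2789      0.7282     0.05987      0.1241
  Δ          -0.01286   -0.008571    -0.01286     0.01286
  eq           0.2661      0.7196     0.04701       0.137
  solve Keq expr → x = 0.004286; check Q = 2538

x = 0.004286 M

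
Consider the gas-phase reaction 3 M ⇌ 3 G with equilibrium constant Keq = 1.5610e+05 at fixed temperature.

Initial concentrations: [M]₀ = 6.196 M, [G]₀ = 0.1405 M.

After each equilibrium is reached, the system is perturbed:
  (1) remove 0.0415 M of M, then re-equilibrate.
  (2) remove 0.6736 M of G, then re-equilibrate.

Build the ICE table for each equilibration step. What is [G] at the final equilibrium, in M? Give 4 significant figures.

Q₀ = 1.1660e-05 vs Keq = 1.5610e+05 ⇒ Q<K, forward
Step 1:
                   M          G
  I            6.196     0.1405
  C            -6.08       6.08
  E           0.1155      6.221
  solve Keq expr → x = 2.027; check Q = 1.5610e+05
Then remove 0.0415 M of M.
Step 2:
                   M          G
  I          0.07404      6.221
  C          0.04074   -0.04074
  E           0.1148       6.18
  solve Keq expr → x = -0.01358; check Q = 1.5610e+05
Then remove 0.6736 M of G.
Step 3:
                   M          G
  I           0.1148      5.507
  C         -0.01228    0.01228
  E           0.1025      5.519
  solve Keq expr → x = 0.004094; check Q = 1.5610e+05

[G]_eq = 5.519 M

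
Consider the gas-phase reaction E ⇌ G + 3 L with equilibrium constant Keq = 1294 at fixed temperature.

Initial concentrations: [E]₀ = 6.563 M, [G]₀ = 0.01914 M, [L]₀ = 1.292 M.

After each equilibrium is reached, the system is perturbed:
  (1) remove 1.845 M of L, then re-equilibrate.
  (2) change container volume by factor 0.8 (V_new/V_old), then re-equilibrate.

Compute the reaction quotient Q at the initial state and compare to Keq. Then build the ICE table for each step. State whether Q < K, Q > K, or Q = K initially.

Q₀ = 0.00629; Q < K (proceeds forward)

Q₀ = 0.00629 vs Keq = 1294 ⇒ Q<K, forward
Step 1:
                  E         G         L
  init        6.563   0.01914     1.292
  Δ          -3.232     3.232     9.695
  eq          3.331     3.251     10.99
  solve Keq expr → x = 3.232; check Q = 1294
Then remove 1.845 M of L.
Step 2:
                  E         G         L
  init        3.331     3.251     9.142
  Δ         -0.3581    0.3581     1.074
  eq          2.973     3.609     10.22
  solve Keq expr → x = 0.3581; check Q = 1294
Then change container volume by factor 0.8 (V_new/V_old).
Step 3:
                  E         G         L
  init        3.717     4.511     12.77
  Δ          0.5394   -0.5394    -1.618
  eq          4.256     3.972     11.15
  solve Keq expr → x = -0.5394; check Q = 1294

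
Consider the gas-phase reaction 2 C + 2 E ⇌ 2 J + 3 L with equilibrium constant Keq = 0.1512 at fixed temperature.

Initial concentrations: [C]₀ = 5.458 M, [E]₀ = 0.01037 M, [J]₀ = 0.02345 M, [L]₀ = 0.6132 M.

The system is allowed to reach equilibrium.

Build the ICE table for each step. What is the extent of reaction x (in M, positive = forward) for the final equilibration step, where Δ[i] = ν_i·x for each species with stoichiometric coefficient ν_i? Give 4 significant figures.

Q₀ = 0.03958 vs Keq = 0.1512 ⇒ Q<K, forward
Step 1:
                  C         E         J         L
  Initial     5.458   0.01037   0.02345    0.6132
  Change  -0.004051 -0.004051  0.004051  0.006076
  Equil       5.454  0.006319    0.0275    0.6193
  solve Keq expr → x = 0.002025; check Q = 0.1512

x = 0.002025 M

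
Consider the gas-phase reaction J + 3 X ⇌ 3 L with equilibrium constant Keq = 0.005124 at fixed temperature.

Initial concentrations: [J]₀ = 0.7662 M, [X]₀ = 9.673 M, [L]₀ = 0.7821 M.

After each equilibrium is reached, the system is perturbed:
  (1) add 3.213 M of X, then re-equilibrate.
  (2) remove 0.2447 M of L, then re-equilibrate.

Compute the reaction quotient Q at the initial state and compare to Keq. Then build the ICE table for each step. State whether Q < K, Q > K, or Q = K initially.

Q₀ = 6.8986e-04 vs Keq = 0.005124 ⇒ Q<K, forward
Step 1:
                   J          X          L
  Initial     0.7662      9.673     0.7821
  Change      -0.179    -0.5369     0.5369
  Equil       0.5872      9.136      1.319
  solve Keq expr → x = 0.179; check Q = 0.005124
Then add 3.213 M of X.
Step 2:
                   J          X          L
  Initial     0.5872      12.35      1.319
  Change     -0.1034    -0.3103     0.3103
  Equil       0.4838      12.04      1.629
  solve Keq expr → x = 0.1034; check Q = 0.005124
Then remove 0.2447 M of L.
Step 3:
                   J          X          L
  Initial     0.4838      12.04      1.385
  Change    -0.05369    -0.1611     0.1611
  Equil       0.4301      11.88      1.546
  solve Keq expr → x = 0.05369; check Q = 0.005124

Q₀ = 6.8986e-04; Q < K (proceeds forward)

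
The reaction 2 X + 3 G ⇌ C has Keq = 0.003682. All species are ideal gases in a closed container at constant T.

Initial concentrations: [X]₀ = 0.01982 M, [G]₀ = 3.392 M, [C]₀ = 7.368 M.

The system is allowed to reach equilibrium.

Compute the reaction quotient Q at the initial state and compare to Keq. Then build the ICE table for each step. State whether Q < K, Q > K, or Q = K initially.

Q₀ = 480.6; Q > K (proceeds reverse)

Q₀ = 480.6 vs Keq = 0.003682 ⇒ Q>K, reverse
Step 1:
                   X          G          C
  Initial    0.01982      3.392      7.368
  Change       2.287      3.431     -1.144
  Equil        2.307      6.823      6.224
  solve Keq expr → x = -1.144; check Q = 0.003682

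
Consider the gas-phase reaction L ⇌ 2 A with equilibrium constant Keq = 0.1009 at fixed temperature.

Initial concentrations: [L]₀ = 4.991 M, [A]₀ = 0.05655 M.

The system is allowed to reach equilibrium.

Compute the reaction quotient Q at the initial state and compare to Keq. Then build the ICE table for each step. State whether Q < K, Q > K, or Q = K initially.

Q₀ = 6.4073e-04; Q < K (proceeds forward)

Q₀ = 6.4073e-04 vs Keq = 0.1009 ⇒ Q<K, forward
Step 1:
                  L         A
  Initial     4.991   0.05655
  Change    -0.3152    0.6303
  Equil       4.676    0.6869
  solve Keq expr → x = 0.3152; check Q = 0.1009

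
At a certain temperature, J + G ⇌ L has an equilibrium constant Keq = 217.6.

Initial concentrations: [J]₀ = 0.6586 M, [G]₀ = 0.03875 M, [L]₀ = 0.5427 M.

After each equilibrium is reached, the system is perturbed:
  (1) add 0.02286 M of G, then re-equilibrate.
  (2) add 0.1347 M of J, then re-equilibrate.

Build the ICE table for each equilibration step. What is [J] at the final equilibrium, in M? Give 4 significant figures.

Q₀ = 21.27 vs Keq = 217.6 ⇒ Q<K, forward
Step 1:
                    J           G           L
  I            0.6586     0.03875      0.5427
  C           -0.0345     -0.0345      0.0345
  E            0.6241     0.00425      0.5772
  solve Keq expr → x = 0.0345; check Q = 217.6
Then add 0.02286 M of G.
Step 2:
                    J           G           L
  I            0.6241     0.02711      0.5772
  C          -0.02253    -0.02253     0.02253
  E            0.6016    0.004582      0.5997
  solve Keq expr → x = 0.02253; check Q = 217.6
Then add 0.1347 M of J.
Step 3:
                    J           G           L
  I            0.7363    0.004582      0.5997
  C       -8.2878e-04 -8.2878e-04  8.2878e-04
  E            0.7354    0.003753      0.6006
  solve Keq expr → x = 8.2878e-04; check Q = 217.6

[J]_eq = 0.7354 M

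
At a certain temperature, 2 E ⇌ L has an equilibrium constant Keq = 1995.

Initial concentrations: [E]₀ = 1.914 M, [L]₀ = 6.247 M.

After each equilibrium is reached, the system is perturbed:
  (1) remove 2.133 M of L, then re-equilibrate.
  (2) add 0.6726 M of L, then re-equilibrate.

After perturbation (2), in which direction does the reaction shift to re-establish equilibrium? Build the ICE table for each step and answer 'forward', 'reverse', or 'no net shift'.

Q₀ = 1.705 vs Keq = 1995 ⇒ Q<K, forward
Step 1:
                    E           L
  init          1.914       6.247
  Δ            -1.854       0.927
  eq          0.05997       7.174
  solve Keq expr → x = 0.927; check Q = 1995
Then remove 2.133 M of L.
Step 2:
                    E           L
  init        0.05997       5.041
  Δ         -0.009675    0.004837
  eq          0.05029       5.046
  solve Keq expr → x = 0.004837; check Q = 1995
Then add 0.6726 M of L.
Step 3:
                    E           L
  init        0.05029       5.718
  Δ          0.003239    -0.00162
  eq          0.05353       5.717
  solve Keq expr → x = -0.00162; check Q = 1995

Direction: reverse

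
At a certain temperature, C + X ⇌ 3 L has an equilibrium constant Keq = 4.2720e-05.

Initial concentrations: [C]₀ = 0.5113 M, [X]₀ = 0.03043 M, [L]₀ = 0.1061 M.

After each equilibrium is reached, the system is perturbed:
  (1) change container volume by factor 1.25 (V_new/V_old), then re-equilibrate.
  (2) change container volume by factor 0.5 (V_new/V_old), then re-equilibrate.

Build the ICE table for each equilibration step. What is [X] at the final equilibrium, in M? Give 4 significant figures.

[X]_eq = 0.1001 M

Q₀ = 0.07677 vs Keq = 4.2720e-05 ⇒ Q>K, reverse
Step 1:
                  C         X         L
  I          0.5113   0.03043    0.1061
  C          0.0316    0.0316  -0.09481
  E          0.5429   0.06203   0.01129
  solve Keq expr → x = -0.0316; check Q = 4.2720e-05
Then change container volume by factor 1.25 (V_new/V_old).
Step 2:
                  C         X         L
  I          0.4343   0.04963  0.009031
  C       -2.2694e-04 -2.2694e-04 6.8083e-04
  E          0.4341    0.0494  0.009712
  solve Keq expr → x = 2.2694e-04; check Q = 4.2720e-05
Then change container volume by factor 0.5 (V_new/V_old).
Step 3:
                  C         X         L
  I          0.8682    0.0988   0.01942
  C        0.001311  0.001311 -0.003932
  E          0.8695    0.1001   0.01549
  solve Keq expr → x = -0.001311; check Q = 4.2720e-05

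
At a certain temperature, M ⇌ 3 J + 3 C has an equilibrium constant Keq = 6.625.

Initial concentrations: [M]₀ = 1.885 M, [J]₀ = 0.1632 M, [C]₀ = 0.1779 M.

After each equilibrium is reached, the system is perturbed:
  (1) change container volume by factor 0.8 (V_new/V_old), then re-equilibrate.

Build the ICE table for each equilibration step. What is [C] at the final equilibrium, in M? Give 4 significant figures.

[C]_eq = 1.537 M

Q₀ = 1.2983e-05 vs Keq = 6.625 ⇒ Q<K, forward
Step 1:
                   M          J          C
  Initial      1.885     0.1632     0.1779
  Change     -0.4295      1.288      1.288
  Equil        1.456      1.452      1.466
  solve Keq expr → x = 0.4295; check Q = 6.625
Then change container volume by factor 0.8 (V_new/V_old).
Step 2:
                   M          J          C
  Initial      1.819      1.814      1.833
  Change     0.09869    -0.2961    -0.2961
  Equil        1.918      1.518      1.537
  solve Keq expr → x = -0.09869; check Q = 6.625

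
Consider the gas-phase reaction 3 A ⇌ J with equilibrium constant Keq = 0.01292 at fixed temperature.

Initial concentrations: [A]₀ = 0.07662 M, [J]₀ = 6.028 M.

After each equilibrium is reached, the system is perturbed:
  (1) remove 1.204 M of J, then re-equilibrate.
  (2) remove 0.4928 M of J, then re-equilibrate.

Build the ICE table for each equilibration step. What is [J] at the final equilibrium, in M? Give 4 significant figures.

Q₀ = 1.3401e+04 vs Keq = 0.01292 ⇒ Q>K, reverse
Step 1:
                    A           J
  init        0.07662       6.028
  Δ             6.592      -2.197
  eq            6.668       3.831
  solve Keq expr → x = -2.197; check Q = 0.01292
Then remove 1.204 M of J.
Step 2:
                    A           J
  init          6.668       2.627
  Δ           -0.6343      0.2114
  eq            6.034       2.838
  solve Keq expr → x = 0.2114; check Q = 0.01292
Then remove 0.4928 M of J.
Step 3:
                    A           J
  init          6.034       2.345
  Δ           -0.2939     0.09796
  eq             5.74       2.443
  solve Keq expr → x = 0.09796; check Q = 0.01292

[J]_eq = 2.443 M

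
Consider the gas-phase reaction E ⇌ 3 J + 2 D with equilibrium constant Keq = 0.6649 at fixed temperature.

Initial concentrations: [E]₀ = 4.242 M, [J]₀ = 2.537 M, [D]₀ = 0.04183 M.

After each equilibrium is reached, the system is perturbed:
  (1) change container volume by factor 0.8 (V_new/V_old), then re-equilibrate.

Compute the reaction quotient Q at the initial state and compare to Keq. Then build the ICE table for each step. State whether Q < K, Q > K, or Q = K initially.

Q₀ = 0.006735 vs Keq = 0.6649 ⇒ Q<K, forward
Step 1:
                   E          J          D
  init         4.242      2.537    0.04183
  Δ          -0.1412     0.4235     0.2823
  eq           4.101      2.961     0.3242
  solve Keq expr → x = 0.1412; check Q = 0.6649
Then change container volume by factor 0.8 (V_new/V_old).
Step 2:
                   E          J          D
  init         5.126      3.701     0.4052
  Δ          0.06172    -0.1852    -0.1234
  eq           5.188      3.515     0.2818
  solve Keq expr → x = -0.06172; check Q = 0.6649

Q₀ = 0.006735; Q < K (proceeds forward)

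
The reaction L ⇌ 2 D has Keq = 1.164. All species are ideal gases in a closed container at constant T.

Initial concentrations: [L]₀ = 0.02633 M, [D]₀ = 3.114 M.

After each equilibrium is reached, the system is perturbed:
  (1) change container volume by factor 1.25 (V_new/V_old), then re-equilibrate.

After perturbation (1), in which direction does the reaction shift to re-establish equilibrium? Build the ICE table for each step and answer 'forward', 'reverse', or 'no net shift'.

Q₀ = 368.3 vs Keq = 1.164 ⇒ Q>K, reverse
Step 1:
                    L           D
  init        0.02633       3.114
  Δ             1.008      -2.017
  eq            1.035       1.097
  solve Keq expr → x = -1.008; check Q = 1.164
Then change container volume by factor 1.25 (V_new/V_old).
Step 2:
                    L           D
  init         0.8277      0.8779
  Δ          -0.03985      0.0797
  eq           0.7878      0.9576
  solve Keq expr → x = 0.03985; check Q = 1.164

Direction: forward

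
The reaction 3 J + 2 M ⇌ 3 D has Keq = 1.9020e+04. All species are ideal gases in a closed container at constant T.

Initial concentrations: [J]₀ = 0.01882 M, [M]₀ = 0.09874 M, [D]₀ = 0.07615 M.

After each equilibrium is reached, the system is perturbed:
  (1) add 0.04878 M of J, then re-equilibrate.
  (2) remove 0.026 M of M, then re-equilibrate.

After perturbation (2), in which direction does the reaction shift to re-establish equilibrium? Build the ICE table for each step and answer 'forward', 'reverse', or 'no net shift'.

Q₀ = 6795 vs Keq = 1.9020e+04 ⇒ Q<K, forward
Step 1:
                   J          M          D
  I          0.01882    0.09874    0.07615
  C        -0.004406  -0.002937   0.004406
  E          0.01441     0.0958    0.08056
  solve Keq expr → x = 0.001469; check Q = 1.9020e+04
Then add 0.04878 M of J.
Step 2:
                   J          M          D
  I          0.06319     0.0958    0.08056
  C         -0.03739   -0.02493    0.03739
  E           0.0258    0.07087     0.1179
  solve Keq expr → x = 0.01246; check Q = 1.9020e+04
Then remove 0.026 M of M.
Step 3:
                   J          M          D
  I           0.0258    0.04487     0.1179
  C         0.005727   0.003818  -0.005727
  E          0.03153    0.04869     0.1122
  solve Keq expr → x = -0.001909; check Q = 1.9020e+04

Direction: reverse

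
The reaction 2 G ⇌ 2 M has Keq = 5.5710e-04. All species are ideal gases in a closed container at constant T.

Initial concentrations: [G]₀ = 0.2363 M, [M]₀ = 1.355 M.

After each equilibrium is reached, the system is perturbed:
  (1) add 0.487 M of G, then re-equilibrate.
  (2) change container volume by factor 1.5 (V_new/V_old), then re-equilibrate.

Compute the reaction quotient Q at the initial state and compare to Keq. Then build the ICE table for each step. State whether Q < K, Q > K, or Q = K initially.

Q₀ = 32.88 vs Keq = 5.5710e-04 ⇒ Q>K, reverse
Step 1:
                  G         M
  init       0.2363     1.355
  Δ           1.318    -1.318
  eq          1.555   0.03669
  solve Keq expr → x = -0.6592; check Q = 5.5710e-04
Then add 0.487 M of G.
Step 2:
                  G         M
  init        2.042   0.03669
  Δ        -0.01123   0.01123
  eq           2.03   0.04792
  solve Keq expr → x = 0.005615; check Q = 5.5710e-04
Then change container volume by factor 1.5 (V_new/V_old).
Step 3:
                  G         M
  init        1.354   0.03195
  Δ               0         0
  eq          1.354   0.03195
  solve Keq expr → x = 0; check Q = 5.5710e-04

Q₀ = 32.88; Q > K (proceeds reverse)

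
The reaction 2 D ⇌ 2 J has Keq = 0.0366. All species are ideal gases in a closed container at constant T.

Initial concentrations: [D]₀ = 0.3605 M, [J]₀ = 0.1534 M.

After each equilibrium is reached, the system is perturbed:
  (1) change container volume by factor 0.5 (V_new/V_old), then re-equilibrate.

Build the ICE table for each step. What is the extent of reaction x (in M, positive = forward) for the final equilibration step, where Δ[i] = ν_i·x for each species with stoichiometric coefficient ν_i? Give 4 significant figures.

x = 0 M

Q₀ = 0.1811 vs Keq = 0.0366 ⇒ Q>K, reverse
Step 1:
                    D           J
  Initial      0.3605      0.1534
  Change      0.07087    -0.07087
  Equil        0.4314     0.08253
  solve Keq expr → x = -0.03544; check Q = 0.0366
Then change container volume by factor 0.5 (V_new/V_old).
Step 2:
                    D           J
  Initial      0.8627      0.1651
  Change            0           0
  Equil        0.8627      0.1651
  solve Keq expr → x = 0; check Q = 0.0366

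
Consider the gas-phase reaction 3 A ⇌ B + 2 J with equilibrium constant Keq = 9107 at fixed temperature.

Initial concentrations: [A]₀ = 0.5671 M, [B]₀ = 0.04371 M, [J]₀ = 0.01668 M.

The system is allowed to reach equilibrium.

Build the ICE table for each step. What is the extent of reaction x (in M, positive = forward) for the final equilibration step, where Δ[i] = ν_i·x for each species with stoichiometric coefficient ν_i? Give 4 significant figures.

x = 0.1839 M

Q₀ = 6.6680e-05 vs Keq = 9107 ⇒ Q<K, forward
Step 1:
                   A          B          J
  I           0.5671    0.04371    0.01668
  C          -0.5516     0.1839     0.3678
  E          0.01546     0.2276     0.3844
  solve Keq expr → x = 0.1839; check Q = 9107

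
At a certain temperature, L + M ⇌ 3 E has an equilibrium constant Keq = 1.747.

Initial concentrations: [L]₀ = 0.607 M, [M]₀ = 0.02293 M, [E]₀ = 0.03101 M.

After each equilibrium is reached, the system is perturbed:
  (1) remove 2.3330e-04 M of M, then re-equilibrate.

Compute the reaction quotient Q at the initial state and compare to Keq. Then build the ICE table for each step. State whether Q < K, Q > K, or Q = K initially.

Q₀ = 0.002142 vs Keq = 1.747 ⇒ Q<K, forward
Step 1:
                   L          M          E
  I            0.607    0.02293    0.03101
  C         -0.02203   -0.02203     0.0661
  E            0.585 8.9617e-04    0.09711
  solve Keq expr → x = 0.02203; check Q = 1.747
Then remove 2.3330e-04 M of M.
Step 2:
                   L          M          E
  I            0.585 6.6287e-04    0.09711
  C       2.1522e-04 2.1522e-04 -6.4566e-04
  E           0.5852 8.7809e-04    0.09647
  solve Keq expr → x = -2.1522e-04; check Q = 1.747

Q₀ = 0.002142; Q < K (proceeds forward)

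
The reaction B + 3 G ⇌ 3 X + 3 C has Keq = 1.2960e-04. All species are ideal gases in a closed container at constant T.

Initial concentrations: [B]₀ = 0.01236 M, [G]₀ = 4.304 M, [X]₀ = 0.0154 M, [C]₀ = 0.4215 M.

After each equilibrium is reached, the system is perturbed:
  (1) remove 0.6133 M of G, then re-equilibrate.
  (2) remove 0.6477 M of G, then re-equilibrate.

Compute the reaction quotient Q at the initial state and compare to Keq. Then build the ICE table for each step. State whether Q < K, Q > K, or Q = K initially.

Q₀ = 2.7754e-07 vs Keq = 1.2960e-04 ⇒ Q<K, forward
Step 1:
                  B         G         X         C
  I         0.01236     4.304    0.0154    0.4215
  C        -0.01125  -0.03375   0.03375   0.03375
  E         0.00111      4.27   0.04915    0.4552
  solve Keq expr → x = 0.01125; check Q = 1.2960e-04
Then remove 0.6133 M of G.
Step 2:
                  B         G         X         C
  I         0.00111     3.657   0.04915    0.4552
  C       4.8701e-04  0.001461 -0.001461 -0.001461
  E        0.001597     3.658   0.04769    0.4538
  solve Keq expr → x = -4.8701e-04; check Q = 1.2960e-04
Then remove 0.6477 M of G.
Step 3:
                  B         G         X         C
  I        0.001597     3.011   0.04769    0.4538
  C       8.0826e-04  0.002425 -0.002425 -0.002425
  E        0.002405     3.013   0.04526    0.4514
  solve Keq expr → x = -8.0826e-04; check Q = 1.2960e-04

Q₀ = 2.7754e-07; Q < K (proceeds forward)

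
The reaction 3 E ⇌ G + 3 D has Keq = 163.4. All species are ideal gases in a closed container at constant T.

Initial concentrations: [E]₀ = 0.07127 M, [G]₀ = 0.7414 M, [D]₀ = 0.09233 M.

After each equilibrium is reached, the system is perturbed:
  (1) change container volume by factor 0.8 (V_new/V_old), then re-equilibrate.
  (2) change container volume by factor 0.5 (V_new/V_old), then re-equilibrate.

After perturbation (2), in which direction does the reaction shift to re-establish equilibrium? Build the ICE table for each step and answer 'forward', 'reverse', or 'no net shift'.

Direction: reverse

Q₀ = 1.612 vs Keq = 163.4 ⇒ Q<K, forward
Step 1:
                  E         G         D
  I         0.07127    0.7414   0.09233
  C        -0.04789   0.01596   0.04789
  E         0.02338    0.7574    0.1402
  solve Keq expr → x = 0.01596; check Q = 163.4
Then change container volume by factor 0.8 (V_new/V_old).
Step 2:
                  E         G         D
  I         0.02922    0.9467    0.1753
  C        0.001907 -6.3570e-04 -0.001907
  E         0.03113    0.9461    0.1734
  solve Keq expr → x = -6.3570e-04; check Q = 163.4
Then change container volume by factor 0.5 (V_new/V_old).
Step 3:
                  E         G         D
  I         0.06226     1.892    0.3467
  C         0.01315 -0.004383  -0.01315
  E         0.07541     1.888    0.3336
  solve Keq expr → x = -0.004383; check Q = 163.4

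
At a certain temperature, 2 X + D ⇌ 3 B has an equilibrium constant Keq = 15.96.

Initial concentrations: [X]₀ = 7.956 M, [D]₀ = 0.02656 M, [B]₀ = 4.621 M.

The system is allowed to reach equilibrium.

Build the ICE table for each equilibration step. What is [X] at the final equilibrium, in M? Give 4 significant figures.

[X]_eq = 8.072 M

Q₀ = 58.69 vs Keq = 15.96 ⇒ Q>K, reverse
Step 1:
                  X         D         B
  init        7.956   0.02656     4.621
  Δ           0.116   0.05801    -0.174
  eq          8.072   0.08457     4.447
  solve Keq expr → x = -0.05801; check Q = 15.96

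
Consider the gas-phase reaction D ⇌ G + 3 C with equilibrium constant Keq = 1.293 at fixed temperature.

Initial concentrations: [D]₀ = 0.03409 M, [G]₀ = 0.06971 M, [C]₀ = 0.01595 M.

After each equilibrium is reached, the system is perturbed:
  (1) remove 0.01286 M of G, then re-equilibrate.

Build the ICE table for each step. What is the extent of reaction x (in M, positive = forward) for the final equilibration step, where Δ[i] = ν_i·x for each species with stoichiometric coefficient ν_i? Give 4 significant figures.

Q₀ = 8.2976e-06 vs Keq = 1.293 ⇒ Q<K, forward
Step 1:
                    D           G           C
  I           0.03409     0.06971     0.01595
  C          -0.03396     0.03396      0.1019
  E        1.3115e-04      0.1037      0.1178
  solve Keq expr → x = 0.03396; check Q = 1.293
Then remove 0.01286 M of G.
Step 2:
                    D           G           C
  I        1.3115e-04     0.09081      0.1178
  C       -1.6108e-05  1.6108e-05  4.8323e-05
  E        1.1505e-04     0.09082      0.1179
  solve Keq expr → x = 1.6108e-05; check Q = 1.293

x = 1.6108e-05 M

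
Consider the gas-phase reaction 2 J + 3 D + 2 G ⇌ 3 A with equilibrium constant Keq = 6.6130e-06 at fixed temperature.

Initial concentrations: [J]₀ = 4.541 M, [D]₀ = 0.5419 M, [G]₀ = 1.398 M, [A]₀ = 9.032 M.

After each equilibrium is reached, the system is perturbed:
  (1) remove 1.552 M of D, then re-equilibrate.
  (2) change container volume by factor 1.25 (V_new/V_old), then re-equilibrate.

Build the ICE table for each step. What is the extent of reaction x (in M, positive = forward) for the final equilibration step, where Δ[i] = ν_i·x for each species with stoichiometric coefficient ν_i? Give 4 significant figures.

Q₀ = 114.9 vs Keq = 6.6130e-06 ⇒ Q>K, reverse
Step 1:
                  J         D         G         A
  init        4.541    0.5419     1.398     9.032
  Δ           4.651     6.976     4.651    -6.976
  eq          9.192     7.518     6.049     2.056
  solve Keq expr → x = -2.325; check Q = 6.6130e-06
Then remove 1.552 M of D.
Step 2:
                  J         D         G         A
  init        9.192     5.966     6.049     2.056
  Δ          0.1908    0.2863    0.1908   -0.2863
  eq          9.383     6.252      6.24     1.769
  solve Keq expr → x = -0.09542; check Q = 6.6130e-06
Then change container volume by factor 1.25 (V_new/V_old).
Step 3:
                  J         D         G         A
  init        7.506     5.002     4.992     1.416
  Δ          0.1766    0.2649    0.1766   -0.2649
  eq          7.683     5.267     5.168     1.151
  solve Keq expr → x = -0.08831; check Q = 6.6130e-06

x = -0.08831 M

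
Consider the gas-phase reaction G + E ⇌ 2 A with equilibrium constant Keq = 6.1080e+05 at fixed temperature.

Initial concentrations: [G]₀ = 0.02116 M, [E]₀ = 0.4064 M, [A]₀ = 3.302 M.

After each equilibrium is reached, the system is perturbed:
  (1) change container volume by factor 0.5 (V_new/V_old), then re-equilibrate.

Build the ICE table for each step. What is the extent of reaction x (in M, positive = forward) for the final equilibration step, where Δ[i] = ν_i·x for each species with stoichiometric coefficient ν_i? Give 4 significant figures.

Q₀ = 1268 vs Keq = 6.1080e+05 ⇒ Q<K, forward
Step 1:
                  G         E         A
  init      0.02116    0.4064     3.302
  Δ        -0.02111  -0.02111   0.04222
  eq      4.7523e-05    0.3853     3.344
  solve Keq expr → x = 0.02111; check Q = 6.1080e+05
Then change container volume by factor 0.5 (V_new/V_old).
Step 2:
                  G         E         A
  init    9.5047e-05    0.7706     6.688
  Δ               0         0         0
  eq      9.5047e-05    0.7706     6.688
  solve Keq expr → x = 0; check Q = 6.1080e+05

x = 0 M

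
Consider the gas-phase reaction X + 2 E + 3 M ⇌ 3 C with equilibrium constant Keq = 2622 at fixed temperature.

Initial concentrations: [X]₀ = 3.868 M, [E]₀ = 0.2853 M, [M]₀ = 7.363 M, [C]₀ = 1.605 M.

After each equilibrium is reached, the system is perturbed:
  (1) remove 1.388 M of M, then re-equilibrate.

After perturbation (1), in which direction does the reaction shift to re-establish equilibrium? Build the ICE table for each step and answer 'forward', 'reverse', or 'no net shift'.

Q₀ = 0.0329 vs Keq = 2622 ⇒ Q<K, forward
Step 1:
                    X           E           M           C
  Initial       3.868      0.2853       7.363       1.605
  Change      -0.1418     -0.2837     -0.4255      0.4255
  Equil         3.726    0.001602       6.937       2.031
  solve Keq expr → x = 0.1418; check Q = 2622
Then remove 1.388 M of M.
Step 2:
                    X           E           M           C
  Initial       3.726    0.001602       5.549       2.031
  Change   3.1747e-04  6.3494e-04  9.5241e-04 -9.5241e-04
  Equil         3.726    0.002237        5.55        2.03
  solve Keq expr → x = -3.1747e-04; check Q = 2622

Direction: reverse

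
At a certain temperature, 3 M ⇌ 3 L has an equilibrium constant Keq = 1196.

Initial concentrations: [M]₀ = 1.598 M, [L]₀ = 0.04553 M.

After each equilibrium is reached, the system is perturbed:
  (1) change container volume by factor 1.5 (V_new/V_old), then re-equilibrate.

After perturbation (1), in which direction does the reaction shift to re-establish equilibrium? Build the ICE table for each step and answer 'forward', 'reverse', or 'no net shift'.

Q₀ = 2.3129e-05 vs Keq = 1196 ⇒ Q<K, forward
Step 1:
                    M           L
  I             1.598     0.04553
  C            -1.456       1.456
  E            0.1415       1.502
  solve Keq expr → x = 0.4855; check Q = 1196
Then change container volume by factor 1.5 (V_new/V_old).
Step 2:
                    M           L
  I           0.09434       1.001
  C                 0           0
  E           0.09434       1.001
  solve Keq expr → x = 0; check Q = 1196

Direction: no net shift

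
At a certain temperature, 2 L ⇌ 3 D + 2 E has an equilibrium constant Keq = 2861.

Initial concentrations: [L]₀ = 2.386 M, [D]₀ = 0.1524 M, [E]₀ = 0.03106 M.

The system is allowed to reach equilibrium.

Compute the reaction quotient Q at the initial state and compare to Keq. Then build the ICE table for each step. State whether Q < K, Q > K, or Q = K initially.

Q₀ = 5.9981e-07; Q < K (proceeds forward)

Q₀ = 5.9981e-07 vs Keq = 2861 ⇒ Q<K, forward
Step 1:
                   L          D          E
  init         2.386     0.1524    0.03106
  Δ           -2.137      3.205      2.137
  eq          0.2493      3.357      2.168
  solve Keq expr → x = 1.068; check Q = 2861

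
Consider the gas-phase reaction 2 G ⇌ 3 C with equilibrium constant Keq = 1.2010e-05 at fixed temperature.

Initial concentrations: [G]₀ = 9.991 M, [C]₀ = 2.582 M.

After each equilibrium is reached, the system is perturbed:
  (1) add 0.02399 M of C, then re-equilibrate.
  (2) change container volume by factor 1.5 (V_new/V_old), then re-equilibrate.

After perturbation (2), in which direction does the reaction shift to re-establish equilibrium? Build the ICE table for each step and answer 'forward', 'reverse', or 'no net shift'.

Direction: forward

Q₀ = 0.1724 vs Keq = 1.2010e-05 ⇒ Q>K, reverse
Step 1:
                  G         C
  Initial     9.991     2.582
  Change      1.643    -2.464
  Equil       11.63    0.1176
  solve Keq expr → x = -0.8215; check Q = 1.2010e-05
Then add 0.02399 M of C.
Step 2:
                  G         C
  Initial     11.63    0.1416
  Change    0.01592  -0.02388
  Equil       11.65    0.1177
  solve Keq expr → x = -0.007961; check Q = 1.2010e-05
Then change container volume by factor 1.5 (V_new/V_old).
Step 3:
                  G         C
  Initial     7.767   0.07846
  Change  -0.007531    0.0113
  Equil       7.759   0.08975
  solve Keq expr → x = 0.003765; check Q = 1.2010e-05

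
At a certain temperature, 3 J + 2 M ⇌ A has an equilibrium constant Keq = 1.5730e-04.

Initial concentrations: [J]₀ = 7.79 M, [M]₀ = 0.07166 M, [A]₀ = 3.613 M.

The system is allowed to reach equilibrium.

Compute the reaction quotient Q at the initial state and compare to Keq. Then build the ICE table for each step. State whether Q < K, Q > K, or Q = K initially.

Q₀ = 1.488; Q > K (proceeds reverse)

Q₀ = 1.488 vs Keq = 1.5730e-04 ⇒ Q>K, reverse
Step 1:
                   J          M          A
  Initial       7.79    0.07166      3.613
  Change       4.188      2.792     -1.396
  Equil        11.98      2.864      2.217
  solve Keq expr → x = -1.396; check Q = 1.5730e-04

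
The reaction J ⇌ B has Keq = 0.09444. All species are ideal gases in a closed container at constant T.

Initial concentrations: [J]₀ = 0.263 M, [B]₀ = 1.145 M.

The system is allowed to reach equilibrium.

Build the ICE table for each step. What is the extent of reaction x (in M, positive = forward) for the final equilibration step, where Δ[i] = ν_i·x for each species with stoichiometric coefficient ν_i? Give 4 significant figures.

Q₀ = 4.354 vs Keq = 0.09444 ⇒ Q>K, reverse
Step 1:
                  J         B
  Initial     0.263     1.145
  Change      1.024    -1.024
  Equil       1.287    0.1215
  solve Keq expr → x = -1.024; check Q = 0.09444

x = -1.024 M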